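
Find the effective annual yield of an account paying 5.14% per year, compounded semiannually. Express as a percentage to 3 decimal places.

One year is 2 periods at 0.0257 each: (1 + 0.0257)^2 ≈ 1.05206.
EAR = 1.05206 − 1 ≈ 5.20605%.

5.206%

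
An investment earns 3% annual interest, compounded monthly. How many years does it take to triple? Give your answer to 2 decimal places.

(1 + 0.0025)^(12t) = 3.
12t = ln 3 / ln(1 + 0.0025) ≈ 1.0986/0.00249688 ≈ 439.9940.
t ≈ 36.6662.

36.67 years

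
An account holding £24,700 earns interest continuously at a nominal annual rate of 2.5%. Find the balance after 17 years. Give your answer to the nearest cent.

A = P·e^(rt) = 24,700·e^(0.025·17) = 24,700·e^0.425.
e^0.425 ≈ 1.5295904197, so A ≈ 37,780.8834.

£37,780.88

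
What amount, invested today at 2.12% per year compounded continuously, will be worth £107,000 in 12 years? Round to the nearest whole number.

£82,966

P = A·e^(−rt) = 107,000·e^(−0.2544).
e^(−0.2544) ≈ 0.775381587373, so P ≈ 82,965.8298.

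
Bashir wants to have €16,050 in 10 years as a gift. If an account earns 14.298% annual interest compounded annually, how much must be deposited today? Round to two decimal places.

Annual rate = 14.298% = 0.14298; 10 periods.
P = 16,050/(1 + 0.14298)^10 ≈ 16,050/3.8052773077 ≈ 4,217.8266.

€4,217.83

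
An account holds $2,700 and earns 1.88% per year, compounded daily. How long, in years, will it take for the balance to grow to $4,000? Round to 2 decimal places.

20.91 years

(1 + 0.0000515068)^(365t) = 4,000/2,700 = 1.4815.
365t·ln(1 + 0.0000515068) = ln(1.4815); 365t = 0.39304/5.15055e-05 ≈ 7631.0766.
t ≈ 20.9071 years.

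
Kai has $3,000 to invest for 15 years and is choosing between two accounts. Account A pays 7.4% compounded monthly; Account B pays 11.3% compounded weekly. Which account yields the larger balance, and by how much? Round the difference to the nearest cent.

Account B, by $7,237.82

A: (1 + 0.074/12)^180 ≈ 3.024033407, so 3,000 × 3.024033407 ≈ 9,072.1002.
B: (1 + 0.113/52)^780 ≈ 5.4366386847, so 3,000 × 5.4366386847 ≈ 16,309.9161.
Difference ≈ 7,237.8158 in favor of B.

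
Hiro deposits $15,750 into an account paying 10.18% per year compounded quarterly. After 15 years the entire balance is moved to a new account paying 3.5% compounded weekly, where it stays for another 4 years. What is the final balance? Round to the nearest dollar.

$81,833

Phase 1: 15,750·(1 + 0.02545)^60 ≈ 71,145.9075.
Phase 2: 71,145.9075·(1 + 0.035/52)^208 ≈ 81,833.4193.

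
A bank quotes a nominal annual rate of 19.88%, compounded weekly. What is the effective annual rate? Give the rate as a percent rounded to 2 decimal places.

21.95%

EAR = (1 + 19.88%/52)^52 − 1 = (1 + 0.00382308)^52 − 1.
(1 + 0.00382308)^52 ≈ 1.219476, so EAR ≈ 21.94756%.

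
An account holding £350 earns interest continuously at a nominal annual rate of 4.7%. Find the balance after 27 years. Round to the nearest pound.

A = P·e^(rt) = 350·e^(0.047·27) = 350·e^1.269.
e^1.269 ≈ 3.55729349, so A ≈ 1,245.0527.

£1,245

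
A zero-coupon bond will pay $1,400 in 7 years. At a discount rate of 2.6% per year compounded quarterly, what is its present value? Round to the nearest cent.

$1,167.73

Growth factor = (1 + 0.0065)^28 ≈ 1.19890789.
P = 1,400/1.19890789 ≈ 1,167.7294.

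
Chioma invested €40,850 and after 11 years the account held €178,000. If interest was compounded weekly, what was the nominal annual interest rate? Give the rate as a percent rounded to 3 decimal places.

(1 + r/52)^572 = 178,000/40,850 = 4.35741.
1 + r/52 = 4.35741^(1/572) ≈ 1.002577, so r/52 ≈ 0.00257652.
r ≈ 52·0.00257652 = 13.39793%.

13.398%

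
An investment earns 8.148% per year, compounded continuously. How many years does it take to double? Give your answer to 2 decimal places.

e^(0.08148t) = 2, so 0.08148t = ln 2 ≈ 0.69315.
t ≈ 0.69315/0.08148 ≈ 8.5070.

8.51 years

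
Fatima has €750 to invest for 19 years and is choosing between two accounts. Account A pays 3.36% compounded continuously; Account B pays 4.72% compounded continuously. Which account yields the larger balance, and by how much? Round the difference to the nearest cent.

A: e^(0.0336·19) = e^0.6384 ≈ 1.893448936, so 750 × 1.893448936 ≈ 1,420.0867.
B: e^(0.0472·19) = e^0.8968 ≈ 2.451744961, so 750 × 2.451744961 ≈ 1,838.8087.
Difference ≈ 418.7220 in favor of B.

Account B, by €418.72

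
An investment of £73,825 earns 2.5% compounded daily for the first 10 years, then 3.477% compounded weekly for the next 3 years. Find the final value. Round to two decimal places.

After 10 years at 2.5%: 73,825 × 1.28401442387 ≈ 94,792.3648.
Then 3 years at 3.477%: 94,792.3648 × 1.10990579449 ≈ 105,210.5950.

£105,210.60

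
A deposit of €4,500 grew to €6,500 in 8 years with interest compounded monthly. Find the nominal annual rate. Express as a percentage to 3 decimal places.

(1 + r/12)^96 = 6,500/4,500 = 1.44444.
1 + r/12 = 1.44444^(1/96) ≈ 1.003838, so r/12 ≈ 0.00383781.
r ≈ 12·0.00383781 = 4.60537%.

4.605%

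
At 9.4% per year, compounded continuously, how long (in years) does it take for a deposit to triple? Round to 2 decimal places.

e^(0.094t) = 3, so 0.094t = ln 3 ≈ 1.0986.
t ≈ 1.0986/0.094 ≈ 11.6874.

11.69 years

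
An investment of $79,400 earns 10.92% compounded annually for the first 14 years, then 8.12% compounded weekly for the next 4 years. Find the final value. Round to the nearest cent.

$468,713.41

After 14 years at 10.92%: 79,400 × 4.2671514062 ≈ 338,811.8217.
Then 4 years at 8.12%: 338,811.8217 × 1.38340336534 ≈ 468,713.4143.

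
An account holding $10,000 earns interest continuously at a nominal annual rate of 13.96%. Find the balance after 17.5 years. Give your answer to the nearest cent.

A = P·e^(rt) = 10,000·e^(0.1396·17.5) = 10,000·e^2.443.
e^2.443 ≈ 11.5075115454, so A ≈ 115,075.1155.

$115,075.12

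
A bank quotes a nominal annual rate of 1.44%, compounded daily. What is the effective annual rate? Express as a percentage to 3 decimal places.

One year is 365 periods at 0.0000394521 each: (1 + 0.0000394521)^365 ≈ 1.014504.
EAR = 1.014504 − 1 ≈ 1.45039%.

1.450%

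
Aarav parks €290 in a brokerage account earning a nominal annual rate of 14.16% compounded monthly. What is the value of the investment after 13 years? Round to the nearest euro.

€1,808

Periodic rate = 14.16%/12 = 0.0118; periods = 12·13 = 156.
A = 290·(1 + 0.0118)^156 ≈ 290·6.234036078 ≈ 1,807.8705.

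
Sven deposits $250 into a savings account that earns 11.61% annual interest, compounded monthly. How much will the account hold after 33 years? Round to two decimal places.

Periodic rate = 11.61%/12 = 0.009675; periods = 12·33 = 396.
A = 250·(1 + 0.009675)^396 ≈ 250·45.280875512 ≈ 11,320.2189.

$11,320.22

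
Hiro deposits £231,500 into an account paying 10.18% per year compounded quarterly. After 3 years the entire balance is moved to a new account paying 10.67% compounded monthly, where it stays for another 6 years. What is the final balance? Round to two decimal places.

£592,013.18

Phase 1: 231,500·(1 + 0.02545)^12 ≈ 312,985.9687.
Phase 2: 312,985.9687·(1 + 0.1067/12)^72 ≈ 592,013.1803.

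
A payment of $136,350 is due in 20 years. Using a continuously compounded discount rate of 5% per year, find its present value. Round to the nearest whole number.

$50,160

P = A·e^(−rt) = 136,350·e^(−1).
e^(−1) ≈ 0.367879441171, so P ≈ 50,160.3618.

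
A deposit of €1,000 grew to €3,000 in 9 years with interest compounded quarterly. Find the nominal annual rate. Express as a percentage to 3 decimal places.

12.395%

(1 + r/4)^36 = 3,000/1,000 = 3.
1 + r/4 = 3^(1/36) ≈ 1.030987, so r/4 ≈ 0.0309874.
r ≈ 4·0.0309874 = 12.39497%.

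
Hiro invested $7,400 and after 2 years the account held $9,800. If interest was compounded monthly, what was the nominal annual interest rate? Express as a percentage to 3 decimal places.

The 24-period growth factor is 9,800/7,400 = 1.32432.
r/12 = 1.32432^(1/24) − 1 ≈ 0.011773, so r ≈ 12·0.011773 = 14.12763%.

14.128%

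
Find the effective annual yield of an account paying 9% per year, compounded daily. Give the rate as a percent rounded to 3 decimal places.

9.416%

One year is 365 periods at 0.000246575 each: (1 + 0.000246575)^365 ≈ 1.094162.
EAR = 1.094162 − 1 ≈ 9.41621%.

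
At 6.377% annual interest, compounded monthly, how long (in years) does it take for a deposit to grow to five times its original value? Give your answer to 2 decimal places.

25.31 years

(1 + 0.00531417)^(12t) = 5.
12t = ln 5 / ln(1 + 0.00531417) ≈ 1.6094/0.0053001 ≈ 303.6620.
t ≈ 25.3052.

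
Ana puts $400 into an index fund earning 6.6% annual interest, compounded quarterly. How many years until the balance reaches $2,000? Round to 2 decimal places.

We need (1 + 0.0165)^(4t) = 5, so 4t = ln 5 / ln 1.0165 ≈ 98.3442.
t ≈ 98.3442/4 = 24.5861 years.

24.59 years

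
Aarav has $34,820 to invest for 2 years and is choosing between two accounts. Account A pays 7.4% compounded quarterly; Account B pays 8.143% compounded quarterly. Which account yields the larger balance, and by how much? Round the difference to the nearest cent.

A: (1 + 0.0185)^8 ≈ 1.1579458929, so 34,820 × 1.1579458929 ≈ 40,319.6760.
B: (1 + 0.0203575)^8 ≈ 1.1749486549, so 34,820 × 1.1749486549 ≈ 40,911.7122.
Difference ≈ 592.0362 in favor of B.

Account B, by $592.04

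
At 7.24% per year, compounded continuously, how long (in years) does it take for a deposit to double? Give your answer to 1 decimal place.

9.6 years

e^(0.0724t) = 2, so 0.0724t = ln 2 ≈ 0.69315.
t ≈ 0.69315/0.0724 ≈ 9.5739.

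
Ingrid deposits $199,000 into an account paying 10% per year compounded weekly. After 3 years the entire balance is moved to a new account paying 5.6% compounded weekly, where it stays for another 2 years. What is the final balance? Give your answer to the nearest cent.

After 3 years at 10%: 199,000 × 1.34946997973 ≈ 268,544.5260.
Then 2 years at 5.6%: 268,544.5260 × 1.11844545614 ≈ 300,352.4048.

$300,352.40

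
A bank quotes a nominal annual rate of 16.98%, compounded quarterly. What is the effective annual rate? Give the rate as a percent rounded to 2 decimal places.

One year is 4 periods at 0.04245 each: (1 + 0.04245)^4 ≈ 1.180921.
EAR = 1.180921 − 1 ≈ 18.09212%.

18.09%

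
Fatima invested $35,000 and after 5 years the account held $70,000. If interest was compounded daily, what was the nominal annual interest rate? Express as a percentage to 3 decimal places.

13.866%

(1 + r/365)^1825 = 70,000/35,000 = 2.
1 + r/365 = 2^(1/1825) ≈ 1.00038, so r/365 ≈ 0.000379879.
r ≈ 365·0.000379879 = 13.86558%.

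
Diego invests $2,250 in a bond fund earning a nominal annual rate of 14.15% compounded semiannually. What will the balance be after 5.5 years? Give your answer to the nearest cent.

Periodic rate = 14.15%/2 = 0.07075; periods = 2·5.5 = 11.
A = 2,250·(1 + 0.07075)^11 ≈ 2,250·2.121137948 ≈ 4,772.5604.

$4,772.56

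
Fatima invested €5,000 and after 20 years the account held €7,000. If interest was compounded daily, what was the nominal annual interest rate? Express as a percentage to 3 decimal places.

The 7300-period growth factor is 7,000/5,000 = 1.4.
r/365 = 1.4^(1/7300) − 1 ≈ 0.0000460931, so r ≈ 365·0.0000460931 = 1.68240%.

1.682%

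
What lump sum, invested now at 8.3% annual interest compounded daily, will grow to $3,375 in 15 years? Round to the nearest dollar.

$972

Periodic rate = 8.3%/365 = 0.000227397; 5475 periods.
P = 3,375/(1 + 0.083/365)^5475 ≈ 3,375/3.472443298 ≈ 971.9381.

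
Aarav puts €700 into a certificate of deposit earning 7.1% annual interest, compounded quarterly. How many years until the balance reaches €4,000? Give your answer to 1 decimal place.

We need (1 + 0.01775)^(4t) = 5.7143, so 4t = ln 5.7143 / ln 1.01775 ≈ 99.0644.
t ≈ 99.0644/4 = 24.7661 years.

24.8 years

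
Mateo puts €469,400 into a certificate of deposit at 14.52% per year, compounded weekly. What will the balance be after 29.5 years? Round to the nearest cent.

Growth factor = (1 + 0.1452/52)^1534 ≈ 72.055079807751.
A ≈ 469,400 × 72.055079807751 ≈ 33,822,654.4618.

€33,822,654.46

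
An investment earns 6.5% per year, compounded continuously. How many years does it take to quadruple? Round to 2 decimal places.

e^(0.065t) = 4, so 0.065t = ln 4 ≈ 1.3863.
t ≈ 1.3863/0.065 ≈ 21.3276.

21.33 years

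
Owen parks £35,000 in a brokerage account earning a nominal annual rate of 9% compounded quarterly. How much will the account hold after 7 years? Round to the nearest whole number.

£65,259

Periodic rate = 9%/4 = 0.0225; periods = 4·7 = 28.
A = 35,000·(1 + 0.0225)^28 ≈ 35,000·1.8645449901 ≈ 65,259.0747.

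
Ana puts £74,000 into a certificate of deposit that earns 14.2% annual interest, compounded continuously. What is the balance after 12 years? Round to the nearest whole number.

A = P·e^(rt) = 74,000·e^(0.142·12) = 74,000·e^1.704.
e^1.704 ≈ 5.49588703132, so A ≈ 406,695.6403.

£406,696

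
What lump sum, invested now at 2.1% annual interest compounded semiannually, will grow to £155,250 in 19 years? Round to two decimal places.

Growth factor = (1 + 0.0105)^38 ≈ 1.48723664701.
P = 155,250/1.48723664701 ≈ 104,388.2292.

£104,388.23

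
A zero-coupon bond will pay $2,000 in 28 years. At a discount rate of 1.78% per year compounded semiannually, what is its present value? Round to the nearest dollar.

Periodic rate = 1.78%/2 = 0.0089; 56 periods.
P = 2,000/(1 + 0.0089)^56 ≈ 2,000/1.642460122 ≈ 1,217.6856.

$1,218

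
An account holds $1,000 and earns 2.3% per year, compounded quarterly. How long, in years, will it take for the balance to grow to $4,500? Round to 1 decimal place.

(1 + 0.00575)^(4t) = 4,500/1,000 = 4.5.
4t·ln(1 + 0.00575) = ln(4.5); 4t = 1.5041/0.00573353 ≈ 262.3300.
t ≈ 65.5825 years.

65.6 years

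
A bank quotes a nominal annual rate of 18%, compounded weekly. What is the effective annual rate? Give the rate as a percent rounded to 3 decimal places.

EAR = (1 + 18%/52)^52 − 1 = (1 + 0.00346154)^52 − 1.
(1 + 0.00346154)^52 ≈ 1.196845, so EAR ≈ 19.68453%.

19.685%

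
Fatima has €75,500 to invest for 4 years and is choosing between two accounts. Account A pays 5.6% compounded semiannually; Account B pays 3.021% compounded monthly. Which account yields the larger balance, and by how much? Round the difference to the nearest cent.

Account A growth factor: (1 + 0.028)^8 ≈ 1.2472253153; balance ≈ 94,165.5113.
Account B growth factor: (1 + 0.0025175)^48 ≈ 1.1282730027; balance ≈ 85,184.6117.
Account A is larger by 8,980.8996.

Account A, by €8,980.90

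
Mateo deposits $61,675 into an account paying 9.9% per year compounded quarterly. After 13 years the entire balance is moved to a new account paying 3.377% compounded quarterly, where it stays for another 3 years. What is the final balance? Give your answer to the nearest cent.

$243,251.23

Phase 1: 61,675·(1 + 0.02475)^52 ≈ 219,908.1685.
Phase 2: 219,908.1685·(1 + 0.0084425)^12 ≈ 243,251.2307.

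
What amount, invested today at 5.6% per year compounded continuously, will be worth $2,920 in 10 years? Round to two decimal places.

$1,667.93

P = A·e^(−rt) = 2,920·e^(−0.56).
e^(−0.56) ≈ 0.5712090638, so P ≈ 1,667.9305.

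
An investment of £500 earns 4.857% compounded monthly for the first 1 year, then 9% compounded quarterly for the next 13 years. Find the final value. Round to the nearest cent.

Phase 1: 500·(1 + 0.0040475)^12 ≈ 524.8330.
Phase 2: 524.8330·(1 + 0.0225)^52 ≈ 1,669.2200.

£1,669.22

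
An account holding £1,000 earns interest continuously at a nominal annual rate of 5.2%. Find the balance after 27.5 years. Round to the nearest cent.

£4,178.70

A = P·e^(rt) = 1,000·e^(0.052·27.5) = 1,000·e^1.43.
e^1.43 ≈ 4.178699192, so A ≈ 4,178.6992.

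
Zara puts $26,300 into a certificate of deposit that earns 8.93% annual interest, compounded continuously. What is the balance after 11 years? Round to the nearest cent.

$70,236.56

A = P·e^(rt) = 26,300·e^(0.0893·11) = 26,300·e^0.9823.
e^0.9823 ≈ 2.6705915442, so A ≈ 70,236.5576.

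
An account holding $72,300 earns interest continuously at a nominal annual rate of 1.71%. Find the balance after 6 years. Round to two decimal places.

A = P·e^(rt) = 72,300·e^(0.0171·6) = 72,300·e^0.1026.
e^0.1026 ≈ 1.1080481012, so A ≈ 80,111.8777.

$80,111.88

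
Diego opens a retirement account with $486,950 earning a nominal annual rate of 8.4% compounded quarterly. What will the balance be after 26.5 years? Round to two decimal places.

Periodic rate = 8.4%/4 = 0.021; periods = 4·26.5 = 106.
A = 486,950·(1 + 0.021)^106 ≈ 486,950·9.051668934375 ≈ 4,407,710.1876.

$4,407,710.19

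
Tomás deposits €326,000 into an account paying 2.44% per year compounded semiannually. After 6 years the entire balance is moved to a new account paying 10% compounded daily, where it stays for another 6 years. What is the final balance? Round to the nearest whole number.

Phase 1: 326,000·(1 + 0.0122)^12 ≈ 377,062.7197.
Phase 2: 377,062.7197·(1 + 0.1/365)^2190 ≈ 686,996.6131.

€686,997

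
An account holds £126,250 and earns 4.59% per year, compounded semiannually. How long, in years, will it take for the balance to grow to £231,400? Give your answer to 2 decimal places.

We need (1 + 0.02295)^(2t) = 1.8329, so 2t = ln 1.8329 / ln 1.02295 ≈ 26.7020.
t ≈ 26.7020/2 = 13.3510 years.

13.35 years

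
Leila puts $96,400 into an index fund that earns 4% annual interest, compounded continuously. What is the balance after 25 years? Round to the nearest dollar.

A = P·e^(rt) = 96,400·e^(0.04·25) = 96,400·e^1.
e^1 ≈ 2.71828182846, so A ≈ 262,042.3683.

$262,042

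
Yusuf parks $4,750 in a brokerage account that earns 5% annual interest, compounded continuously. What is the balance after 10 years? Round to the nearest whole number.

A = P·e^(rt) = 4,750·e^(0.05·10) = 4,750·e^0.5.
e^0.5 ≈ 1.648721271, so A ≈ 7,831.4260.

$7,831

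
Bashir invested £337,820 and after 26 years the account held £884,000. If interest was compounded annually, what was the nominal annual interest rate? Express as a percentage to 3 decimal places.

The 26-period growth factor is 884,000/337,820 = 2.61678.
r = 2.61678^(1/26) − 1 ≈ 0.0376908, i.e. 3.76908%.

3.769%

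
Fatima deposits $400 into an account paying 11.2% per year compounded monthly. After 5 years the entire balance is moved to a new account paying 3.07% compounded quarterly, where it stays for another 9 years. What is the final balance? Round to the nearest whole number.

$920

Phase 1: 400·(1 + 0.112/12)^60 ≈ 698.4526.
Phase 2: 698.4526·(1 + 0.007675)^36 ≈ 919.7597.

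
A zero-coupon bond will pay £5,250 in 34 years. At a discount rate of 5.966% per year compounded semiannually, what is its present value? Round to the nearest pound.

Growth factor = (1 + 0.02983)^68 ≈ 7.380005067.
P = 5,250/7.380005067 ≈ 711.3816.

£711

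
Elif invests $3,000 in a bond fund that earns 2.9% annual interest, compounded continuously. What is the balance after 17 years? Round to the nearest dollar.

A = P·e^(rt) = 3,000·e^(0.029·17) = 3,000·e^0.493.
e^0.493 ≈ 1.637220521, so A ≈ 4,911.6616.

$4,912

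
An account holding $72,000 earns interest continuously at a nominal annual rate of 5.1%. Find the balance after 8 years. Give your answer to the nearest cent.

A = P·e^(rt) = 72,000·e^(0.051·8) = 72,000·e^0.408.
e^0.408 ≈ 1.50380716117, so A ≈ 108,274.1156.

$108,274.12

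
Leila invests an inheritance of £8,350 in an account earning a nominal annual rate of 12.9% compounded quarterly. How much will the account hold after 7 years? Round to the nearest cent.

Periodic rate = 12.9%/4 = 0.03225; periods = 4·7 = 28.
A = 8,350·(1 + 0.03225)^28 ≈ 8,350·2.4320749988 ≈ 20,307.8262.

£20,307.83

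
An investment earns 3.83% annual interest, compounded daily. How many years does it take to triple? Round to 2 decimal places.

(1 + 0.000104932)^(365t) = 3.
365t = ln 3 / ln(1 + 0.000104932) ≈ 1.0986/0.000104926 ≈ 10470.3531.
t ≈ 28.6859.

28.69 years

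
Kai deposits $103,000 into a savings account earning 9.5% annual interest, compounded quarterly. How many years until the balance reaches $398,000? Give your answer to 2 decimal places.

14.40 years

We need (1 + 0.02375)^(4t) = 3.8641, so 4t = ln 3.8641 / ln 1.02375 ≈ 57.5879.
t ≈ 57.5879/4 = 14.3970 years.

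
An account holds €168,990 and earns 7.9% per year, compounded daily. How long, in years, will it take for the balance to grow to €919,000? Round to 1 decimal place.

(1 + 0.000216438)^(365t) = 919,000/168,990 = 5.4382.
365t·ln(1 + 0.000216438) = ln(5.4382); 365t = 1.6934/0.000216415 ≈ 7824.9986.
t ≈ 21.4384 years.

21.4 years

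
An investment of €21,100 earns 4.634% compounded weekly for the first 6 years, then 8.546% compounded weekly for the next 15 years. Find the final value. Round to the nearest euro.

After 6 years at 4.634%: 21,100 × 1.32037552575 ≈ 27,859.9236.
Then 15 years at 8.546%: 27,859.9236 × 3.59969016337 ≈ 100,287.0929.

€100,287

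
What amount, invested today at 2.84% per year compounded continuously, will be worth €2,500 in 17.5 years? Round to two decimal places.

€1,520.88

P = A·e^(−rt) = 2,500·e^(−0.497).
e^(−0.497) ≈ 0.6083529838, so P ≈ 1,520.8825.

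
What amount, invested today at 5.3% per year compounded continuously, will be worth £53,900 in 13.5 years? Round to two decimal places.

P = A·e^(−rt) = 53,900·e^(−0.7155).
e^(−0.7155) ≈ 0.48894757688, so P ≈ 26,354.2744.

£26,354.27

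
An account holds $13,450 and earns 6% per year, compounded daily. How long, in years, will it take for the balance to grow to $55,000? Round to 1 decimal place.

23.5 years

(1 + 0.000164384)^(365t) = 55,000/13,450 = 4.0892.
365t·ln(1 + 0.000164384) = ln(4.0892); 365t = 1.4084/0.00016437 ≈ 8568.1915.
t ≈ 23.4745 years.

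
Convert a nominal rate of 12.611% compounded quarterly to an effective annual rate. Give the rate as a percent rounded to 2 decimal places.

13.22%

EAR = (1 + 12.611%/4)^4 − 1 = (1 + 0.0315275)^4 − 1.
(1 + 0.0315275)^4 ≈ 1.1322, so EAR ≈ 13.22002%.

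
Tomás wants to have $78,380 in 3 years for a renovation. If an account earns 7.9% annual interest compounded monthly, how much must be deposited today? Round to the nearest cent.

Growth factor = (1 + 0.079/12)^36 ≈ 1.2664570557.
P = 78,380/1.2664570557 ≈ 61,889.1889.

$61,889.19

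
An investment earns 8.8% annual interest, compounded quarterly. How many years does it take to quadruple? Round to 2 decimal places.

15.93 years

(1 + 0.022)^(4t) = 4.
4t = ln 4 / ln(1 + 0.022) ≈ 1.3863/0.0217615 ≈ 63.7040.
t ≈ 15.9260.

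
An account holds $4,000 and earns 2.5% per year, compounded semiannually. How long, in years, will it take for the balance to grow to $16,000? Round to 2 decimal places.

55.80 years

We need (1 + 0.0125)^(2t) = 4, so 2t = ln 4 / ln 1.0125 ≈ 111.5953.
t ≈ 111.5953/2 = 55.7976 years.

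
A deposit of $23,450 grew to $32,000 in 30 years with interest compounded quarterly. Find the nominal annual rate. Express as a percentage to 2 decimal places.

The 120-period growth factor is 32,000/23,450 = 1.36461.
r/4 = 1.36461^(1/120) − 1 ≈ 0.0025939, so r ≈ 4·0.0025939 = 1.03756%.

1.04%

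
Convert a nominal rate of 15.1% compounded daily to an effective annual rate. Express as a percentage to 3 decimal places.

One year is 365 periods at 0.000413699 each: (1 + 0.000413699)^365 ≈ 1.16296.
EAR = 1.16296 − 1 ≈ 16.29603%.

16.296%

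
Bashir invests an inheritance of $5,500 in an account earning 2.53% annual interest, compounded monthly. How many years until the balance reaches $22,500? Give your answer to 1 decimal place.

55.7 years

(1 + 0.00210833)^(12t) = 22,500/5,500 = 4.0909.
12t·ln(1 + 0.00210833) = ln(4.0909); 12t = 1.4088/0.00210611 ≈ 668.8941.
t ≈ 55.7412 years.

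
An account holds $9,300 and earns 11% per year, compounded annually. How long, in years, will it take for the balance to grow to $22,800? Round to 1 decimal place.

(1 + 0.11)^t = 22,800/9,300 = 2.4516.
t·ln(1 + 0.11) = ln(2.4516); t = 0.89675/0.10436 ≈ 8.5928.

8.6 years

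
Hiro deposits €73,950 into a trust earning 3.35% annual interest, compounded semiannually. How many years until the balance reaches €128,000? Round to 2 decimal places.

16.51 years

We need (1 + 0.01675)^(2t) = 1.7309, so 2t = ln 1.7309 / ln 1.01675 ≈ 33.0283.
t ≈ 33.0283/2 = 16.5141 years.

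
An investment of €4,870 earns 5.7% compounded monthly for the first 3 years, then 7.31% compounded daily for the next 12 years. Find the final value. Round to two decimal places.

€13,884.89

Phase 1: 4,870·(1 + 0.00475)^36 ≈ 5,775.8712.
Phase 2: 5,775.8712·(1 + 0.0731/365)^4380 ≈ 13,884.8909.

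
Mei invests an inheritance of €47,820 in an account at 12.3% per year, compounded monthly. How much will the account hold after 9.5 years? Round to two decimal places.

Periodic rate = 12.3%/12 = 0.01025; periods = 12·9.5 = 114.
A = 47,820·(1 + 0.01025)^114 ≈ 47,820·3.19808453354 ≈ 152,932.4024.

€152,932.40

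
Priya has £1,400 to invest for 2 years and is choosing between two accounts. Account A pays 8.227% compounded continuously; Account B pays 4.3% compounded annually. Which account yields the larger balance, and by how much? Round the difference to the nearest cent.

Account A, by £127.40

A: e^(0.08227·2) = e^0.16454 ≈ 1.178850723, so 1,400 × 1.178850723 ≈ 1,650.3910.
B: (1 + 0.043)^2 ≈ 1.087849, so 1,400 × 1.087849 ≈ 1,522.9886.
Difference ≈ 127.4024 in favor of A.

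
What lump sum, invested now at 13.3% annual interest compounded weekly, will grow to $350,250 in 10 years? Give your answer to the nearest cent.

$92,790.58

Periodic rate = 13.3%/52 = 0.00255769; 520 periods.
P = 350,250/(1 + 0.133/52)^520 ≈ 350,250/3.77462873401 ≈ 92,790.5828.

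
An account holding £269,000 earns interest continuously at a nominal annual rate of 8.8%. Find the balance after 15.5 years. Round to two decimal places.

£1,052,276.70

A = P·e^(rt) = 269,000·e^(0.088·15.5) = 269,000·e^1.364.
e^1.364 ≈ 3.91180928615, so A ≈ 1,052,276.6980.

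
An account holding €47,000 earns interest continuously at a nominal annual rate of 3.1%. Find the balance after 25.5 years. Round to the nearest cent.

A = P·e^(rt) = 47,000·e^(0.031·25.5) = 47,000·e^0.7905.
e^0.7905 ≈ 2.20449839994, so A ≈ 103,611.4248.

€103,611.42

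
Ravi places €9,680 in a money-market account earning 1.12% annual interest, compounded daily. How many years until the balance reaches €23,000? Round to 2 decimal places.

We need (1 + 0.0000306849)^(365t) = 2.376, so 365t = ln 2.376 / ln 1.000031 ≈ 28204.2537.
t ≈ 28204.2537/365 = 77.2719 years.

77.27 years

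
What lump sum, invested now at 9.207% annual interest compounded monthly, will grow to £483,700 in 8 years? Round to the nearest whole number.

Periodic rate = 9.207%/12 = 0.0076725; 96 periods.
P = 483,700/(1 + 0.0076725)^96 ≈ 483,700/2.08287414863 ≈ 232,227.1849.

£232,227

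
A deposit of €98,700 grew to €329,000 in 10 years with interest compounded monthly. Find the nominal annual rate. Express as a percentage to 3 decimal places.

12.100%

The 120-period growth factor is 329,000/98,700 = 3.33333.
r/12 = 3.33333^(1/120) − 1 ≈ 0.0100836, so r ≈ 12·0.0100836 = 12.10033%.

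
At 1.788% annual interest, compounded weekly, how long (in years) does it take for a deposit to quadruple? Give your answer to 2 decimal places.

(1 + 0.000343846)^(52t) = 4.
52t = ln 4 / ln(1 + 0.000343846) ≈ 1.3863/0.000343787 ≈ 4032.4217.
t ≈ 77.5466.

77.55 years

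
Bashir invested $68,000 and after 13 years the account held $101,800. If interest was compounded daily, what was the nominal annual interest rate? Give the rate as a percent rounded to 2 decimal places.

The 4745-period growth factor is 101,800/68,000 = 1.49706.
r/365 = 1.49706^(1/4745) − 1 ≈ 0.000085041, so r ≈ 365·0.000085041 = 3.10400%.

3.10%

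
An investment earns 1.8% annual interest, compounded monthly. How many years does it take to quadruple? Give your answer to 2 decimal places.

77.07 years

(1 + 0.0015)^(12t) = 4.
12t = ln 4 / ln(1 + 0.0015) ≈ 1.3863/0.00149888 ≈ 924.8892.
t ≈ 77.0741.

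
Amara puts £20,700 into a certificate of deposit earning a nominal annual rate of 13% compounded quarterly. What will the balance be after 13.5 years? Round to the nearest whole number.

Periodic rate = 13%/4 = 0.0325; periods = 4·13.5 = 54.
A = 20,700·(1 + 0.0325)^54 ≈ 20,700·5.62423239723 ≈ 116,421.6106.

£116,422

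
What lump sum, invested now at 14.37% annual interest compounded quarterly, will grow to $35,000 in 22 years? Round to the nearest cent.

Growth factor = (1 + 0.035925)^88 ≈ 22.33014972.
P = 35,000/22.33014972 ≈ 1,567.3876.

$1,567.39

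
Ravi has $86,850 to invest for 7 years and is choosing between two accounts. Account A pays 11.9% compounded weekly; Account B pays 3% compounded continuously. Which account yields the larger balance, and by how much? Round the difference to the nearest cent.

A: (1 + 0.119/52)^364 ≈ 2.29802097626, so 86,850 × 2.29802097626 ≈ 199,583.1218.
B: e^(0.03·7) = e^0.21 ≈ 1.23367805996, so 86,850 × 1.23367805996 ≈ 107,144.9395.
Difference ≈ 92,438.1823 in favor of A.

Account A, by $92,438.18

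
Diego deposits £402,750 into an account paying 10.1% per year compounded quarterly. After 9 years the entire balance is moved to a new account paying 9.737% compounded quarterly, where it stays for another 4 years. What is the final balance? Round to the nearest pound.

After 9 years at 10.1%: 402,750 × 2.453985580712 ≈ 988,342.6926.
Then 4 years at 9.737%: 988,342.6926 × 1.469342605471 ≈ 1,452,214.0271.

£1,452,214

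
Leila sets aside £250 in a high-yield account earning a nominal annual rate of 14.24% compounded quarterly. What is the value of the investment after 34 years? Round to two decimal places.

£29,111.04

Growth factor = (1 + 0.0356)^136 ≈ 116.44415126.
A ≈ 250 × 116.44415126 ≈ 29,111.0378.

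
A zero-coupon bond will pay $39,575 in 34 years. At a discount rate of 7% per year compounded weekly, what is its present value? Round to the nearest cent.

Growth factor = (1 + 0.07/52)^1768 ≈ 10.78762359.
P = 39,575/10.78762359 ≈ 3,668.5559.

$3,668.56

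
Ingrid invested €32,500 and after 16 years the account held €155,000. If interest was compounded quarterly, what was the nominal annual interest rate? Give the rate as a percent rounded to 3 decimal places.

(1 + r/4)^64 = 155,000/32,500 = 4.76923.
1 + r/4 = 4.76923^(1/64) ≈ 1.024709, so r/4 ≈ 0.0247095.
r ≈ 4·0.0247095 = 9.88379%.

9.884%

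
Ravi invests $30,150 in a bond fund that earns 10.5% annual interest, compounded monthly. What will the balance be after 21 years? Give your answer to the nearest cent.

Periodic rate = 10.5%/12 = 0.00875; periods = 12·21 = 252.
A = 30,150·(1 + 0.00875)^252 ≈ 30,150·8.98367491331 ≈ 270,857.7986.

$270,857.80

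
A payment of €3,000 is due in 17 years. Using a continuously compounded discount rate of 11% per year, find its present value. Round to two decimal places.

€462.37

P = A·e^(−rt) = 3,000·e^(−1.87).
e^(−1.87) ≈ 0.1541236618, so P ≈ 462.3710.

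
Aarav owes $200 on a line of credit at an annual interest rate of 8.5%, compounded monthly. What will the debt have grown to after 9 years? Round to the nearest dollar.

Growth factor = (1 + 0.085/12)^108 ≈ 2.1432071.
A ≈ 200 × 2.1432071 ≈ 428.6414.

$429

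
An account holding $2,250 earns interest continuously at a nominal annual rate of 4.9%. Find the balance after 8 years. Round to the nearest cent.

A = P·e^(rt) = 2,250·e^(0.049·8) = 2,250·e^0.392.
e^0.392 ≈ 1.479937711, so A ≈ 3,329.8599.

$3,329.86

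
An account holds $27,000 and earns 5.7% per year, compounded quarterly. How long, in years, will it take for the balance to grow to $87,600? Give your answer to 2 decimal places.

20.79 years

We need (1 + 0.01425)^(4t) = 3.2444, so 4t = ln 3.2444 / ln 1.01425 ≈ 83.1797.
t ≈ 83.1797/4 = 20.7949 years.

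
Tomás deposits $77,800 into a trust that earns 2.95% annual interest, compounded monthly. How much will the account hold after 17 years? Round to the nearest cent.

Growth factor = (1 + 0.0295/12)^204 ≈ 1.65018034397.
A ≈ 77,800 × 1.65018034397 ≈ 128,384.0308.

$128,384.03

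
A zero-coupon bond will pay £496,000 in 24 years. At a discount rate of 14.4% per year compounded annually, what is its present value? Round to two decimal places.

Growth factor = (1 + 0.144)^24 ≈ 25.247860791.
P = 496,000/25.247860791 ≈ 19,645.2287.

£19,645.23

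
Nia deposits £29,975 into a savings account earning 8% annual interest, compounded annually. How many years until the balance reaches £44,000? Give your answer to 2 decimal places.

4.99 years

(1 + 0.08)^t = 44,000/29,975 = 1.4679.
t·ln(1 + 0.08) = ln(1.4679); t = 0.38383/0.076961 ≈ 4.9873.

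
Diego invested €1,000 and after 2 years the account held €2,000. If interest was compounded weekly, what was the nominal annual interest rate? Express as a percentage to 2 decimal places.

The 104-period growth factor is 2,000/1,000 = 2.
r/52 = 2^(1/104) − 1 ≈ 0.00668714, so r ≈ 52·0.00668714 = 34.77311%.

34.77%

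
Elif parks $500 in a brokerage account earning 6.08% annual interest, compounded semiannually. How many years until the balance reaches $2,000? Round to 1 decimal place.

23.1 years

(1 + 0.0304)^(2t) = 2,000/500 = 4.
2t·ln(1 + 0.0304) = ln(4); 2t = 1.3863/0.0299471 ≈ 46.2915.
t ≈ 23.1457 years.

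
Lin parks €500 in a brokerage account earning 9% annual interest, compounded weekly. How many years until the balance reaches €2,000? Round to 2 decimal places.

We need (1 + 0.00173077)^(52t) = 4, so 52t = ln 4 / ln 1.001731 ≈ 801.6630.
t ≈ 801.6630/52 = 15.4166 years.

15.42 years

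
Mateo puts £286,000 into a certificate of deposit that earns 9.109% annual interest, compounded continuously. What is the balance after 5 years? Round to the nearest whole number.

£450,988

A = P·e^(rt) = 286,000·e^(0.09109·5) = 286,000·e^0.45545.
e^0.45545 ≈ 1.57688282067, so A ≈ 450,988.4867.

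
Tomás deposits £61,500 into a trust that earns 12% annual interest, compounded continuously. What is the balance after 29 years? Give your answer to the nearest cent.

£1,996,272.91

A = P·e^(rt) = 61,500·e^(0.12·29) = 61,500·e^3.48.
e^3.48 ≈ 32.45972207586, so A ≈ 1,996,272.9077.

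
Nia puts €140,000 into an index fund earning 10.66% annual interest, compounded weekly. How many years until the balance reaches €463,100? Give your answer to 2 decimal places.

We need (1 + 0.00205)^(52t) = 3.3079, so 52t = ln 3.3079 / ln 1.00205 ≈ 584.1592.
t ≈ 584.1592/52 = 11.2338 years.

11.23 years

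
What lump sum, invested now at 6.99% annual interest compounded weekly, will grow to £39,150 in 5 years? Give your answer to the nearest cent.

Growth factor = (1 + 0.0699/52)^260 ≈ 1.418025351.
P = 39,150/1.418025351 ≈ 27,608.8153.

£27,608.82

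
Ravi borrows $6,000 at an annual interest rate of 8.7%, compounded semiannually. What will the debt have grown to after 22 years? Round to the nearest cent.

$39,067.82

Periodic rate = 8.7%/2 = 0.0435; periods = 2·22 = 44.
A = 6,000·(1 + 0.0435)^44 ≈ 6,000·6.5113036625 ≈ 39,067.8220.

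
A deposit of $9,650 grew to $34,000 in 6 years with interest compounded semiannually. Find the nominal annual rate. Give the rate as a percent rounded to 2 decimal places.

22.13%

The 12-period growth factor is 34,000/9,650 = 3.52332.
r/2 = 3.52332^(1/12) − 1 ≈ 0.110655, so r ≈ 2·0.110655 = 22.13106%.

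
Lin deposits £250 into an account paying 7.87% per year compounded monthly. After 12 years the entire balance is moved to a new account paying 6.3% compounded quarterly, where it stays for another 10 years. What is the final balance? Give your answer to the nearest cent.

Phase 1: 250·(1 + 0.0787/12)^144 ≈ 640.8385.
Phase 2: 640.8385·(1 + 0.01575)^40 ≈ 1,197.3521.

£1,197.35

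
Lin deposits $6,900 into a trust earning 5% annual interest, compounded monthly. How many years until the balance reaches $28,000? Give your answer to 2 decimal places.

We need (1 + 0.00416667)^(12t) = 4.058, so 12t = ln 4.058 / ln 1.004167 ≈ 336.8638.
t ≈ 336.8638/12 = 28.0720 years.

28.07 years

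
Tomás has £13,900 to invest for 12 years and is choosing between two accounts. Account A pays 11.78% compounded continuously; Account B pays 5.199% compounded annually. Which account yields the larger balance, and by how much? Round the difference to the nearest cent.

Account A growth factor: e^(0.1178·12) = e^1.4136 ≈ 4.1107274172; balance ≈ 57,139.1111.
Account B growth factor: (1 + 0.05199)^12 ≈ 1.8371276696; balance ≈ 25,536.0746.
Account A is larger by 31,603.0365.

Account A, by £31,603.04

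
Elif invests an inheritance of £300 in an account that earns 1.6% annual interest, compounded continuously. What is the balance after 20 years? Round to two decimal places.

A = P·e^(rt) = 300·e^(0.016·20) = 300·e^0.32.
e^0.32 ≈ 1.37712776, so A ≈ 413.1383.

£413.14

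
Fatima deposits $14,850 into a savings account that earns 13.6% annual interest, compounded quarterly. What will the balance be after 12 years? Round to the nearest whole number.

Growth factor = (1 + 0.034)^48 ≈ 4.9772088008.
A ≈ 14,850 × 4.9772088008 ≈ 73,911.5507.

$73,912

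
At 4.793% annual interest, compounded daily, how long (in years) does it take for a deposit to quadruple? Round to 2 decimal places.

28.93 years

(1 + 0.000131315)^(365t) = 4.
365t = ln 4 / ln(1 + 0.000131315) ≈ 1.3863/0.000131306 ≈ 10557.7021.
t ≈ 28.9252.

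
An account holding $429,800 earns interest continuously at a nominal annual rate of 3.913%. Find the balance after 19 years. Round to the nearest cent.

A = P·e^(rt) = 429,800·e^(0.03913·19) = 429,800·e^0.74347.
e^0.74347 ≈ 2.10322104381, so A ≈ 903,964.4046.

$903,964.40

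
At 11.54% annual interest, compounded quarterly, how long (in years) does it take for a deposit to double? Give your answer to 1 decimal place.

6.1 years

(1 + 0.02885)^(4t) = 2.
4t = ln 2 / ln(1 + 0.02885) ≈ 0.69315/0.0284417 ≈ 24.3708.
t ≈ 6.0927.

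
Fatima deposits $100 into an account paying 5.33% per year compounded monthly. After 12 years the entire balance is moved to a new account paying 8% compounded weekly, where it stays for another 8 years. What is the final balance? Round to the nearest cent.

$358.83

After 12 years at 5.33%: 100 × 1.89303952 ≈ 189.3040.
Then 8 years at 8%: 189.3040 × 1.89554841 ≈ 358.8348.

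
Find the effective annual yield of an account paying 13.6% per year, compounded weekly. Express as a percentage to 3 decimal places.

EAR = (1 + 13.6%/52)^52 − 1 = (1 + 0.00261538)^52 − 1.
(1 + 0.00261538)^52 ≈ 1.145479, so EAR ≈ 14.54785%.

14.548%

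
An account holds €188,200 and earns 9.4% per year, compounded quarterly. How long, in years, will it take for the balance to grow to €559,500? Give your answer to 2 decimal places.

11.73 years

(1 + 0.0235)^(4t) = 559,500/188,200 = 2.9729.
4t·ln(1 + 0.0235) = ln(2.9729); 4t = 1.0895/0.0232281 ≈ 46.9060.
t ≈ 11.7265 years.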